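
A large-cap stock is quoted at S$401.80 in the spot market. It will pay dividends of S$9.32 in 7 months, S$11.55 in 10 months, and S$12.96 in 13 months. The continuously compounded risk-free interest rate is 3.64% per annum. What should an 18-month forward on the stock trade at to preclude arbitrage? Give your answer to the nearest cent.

PV(dividends) I = 9.32·e^(−0.0364·7/12) + 11.55·e^(−0.0364·10/12) + 12.96·e^(−0.0364·13/12)
I = 9.1242 + 11.2049 + 12.4589 = 32.7880
F = (S − I)·e^(rT) = (401.80 − 32.7880) · e^(0.0364·18/12)
= 369.0120 · e^0.054600 = 369.0120 × 1.056118 = S$389.72

S$389.72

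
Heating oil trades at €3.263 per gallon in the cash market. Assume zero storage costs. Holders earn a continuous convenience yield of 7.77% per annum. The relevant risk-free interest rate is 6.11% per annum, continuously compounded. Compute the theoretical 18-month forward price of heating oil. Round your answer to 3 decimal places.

€3.183 per gallon

Net carry = r + u − y = 0.0611 + 0.0000 − 0.0777 = -0.0166
F = S·e^((r+u−y)T) = 3.263 · e^(-0.0166 × 18/12) = 3.263 · e^-0.024900
= 3.263 × 0.975407 = €3.183 per gallon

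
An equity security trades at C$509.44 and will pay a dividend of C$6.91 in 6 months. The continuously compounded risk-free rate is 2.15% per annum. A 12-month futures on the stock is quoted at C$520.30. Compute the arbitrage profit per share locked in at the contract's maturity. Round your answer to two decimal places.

PV(dividends) I = 6.91·e^(−0.0215·6/12) = 6.8361
Fair futures F* = (S − I)·e^(rT) = (509.44 − 6.8361)·e^0.021500 = 502.6039 × 1.021733 = 513.5270
Market C$520.30 > fair 513.5270: forward overpriced → cash-and-carry (borrow at r, buy the stock and collect the dividends, short the forward).
Profit at T = |F_mkt − F*| = |520.30 − 513.5270| = C$6.77 per share

C$6.77 per share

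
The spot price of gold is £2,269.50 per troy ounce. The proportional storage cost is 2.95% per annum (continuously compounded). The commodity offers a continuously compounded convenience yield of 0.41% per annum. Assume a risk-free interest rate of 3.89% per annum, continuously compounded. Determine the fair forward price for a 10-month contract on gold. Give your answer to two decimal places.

Net carry = r + u − y = 0.0389 + 0.0295 − 0.0041 = 0.0643
F = S·e^((r+u−y)T) = 2269.50 · e^(0.0643 × 10/12) = 2269.50 · e^0.05358333
= 2269.50 × 1.05504490 = £2,394.42 per troy ounce

£2,394.42 per troy ounce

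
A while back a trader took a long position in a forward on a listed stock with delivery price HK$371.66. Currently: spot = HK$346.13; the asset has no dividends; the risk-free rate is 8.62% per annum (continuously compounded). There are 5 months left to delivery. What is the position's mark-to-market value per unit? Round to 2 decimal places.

-HK$12.42

Current fair forward for the remaining 5 months: F = S·e^(r·T), r = 0.0862
F = 346.13 · e^(0.0862 × 5/12) = 346.13 × 1.036569 = 358.7876
Value of long forward = (F − K)·e^(−rT) = (358.7876 − 371.66) · e^(−0.0862·5/12)
= -12.8724 × 0.964721 = -12.42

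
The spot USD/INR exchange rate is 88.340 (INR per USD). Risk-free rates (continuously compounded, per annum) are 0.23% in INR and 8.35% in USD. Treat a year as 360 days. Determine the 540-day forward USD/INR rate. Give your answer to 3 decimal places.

F = S·e^((r_INR − r_USD)T) = 88.340 · e^((0.0023 − 0.0835) × 540/360)
= 88.340 · e^-0.121800 = 88.340 × 0.885325
F = 78.210 INR per USD

78.210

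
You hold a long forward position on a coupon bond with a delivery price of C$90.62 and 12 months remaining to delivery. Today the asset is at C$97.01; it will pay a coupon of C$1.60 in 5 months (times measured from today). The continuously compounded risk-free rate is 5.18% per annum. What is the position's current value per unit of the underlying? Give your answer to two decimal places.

PV(remaining coupons) I = 1.60·e^(−0.0518·5/12) = 1.5658
Current forward F = (S − I)·e^(rT) = (97.01 − 1.5658)·e^(0.0518·12/12) = 95.4442 × 1.053165 = 100.5185
Value (long) = (F − K)·e^(−rT) = (100.5185 − 90.62) × 0.949519 = 9.3988
Value = C$9.40

C$9.40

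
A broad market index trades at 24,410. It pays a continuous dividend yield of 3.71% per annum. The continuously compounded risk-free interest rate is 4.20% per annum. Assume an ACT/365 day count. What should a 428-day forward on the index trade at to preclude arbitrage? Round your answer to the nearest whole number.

F = S·e^((r − q)T) = 24410 · e^((0.0420 − 0.0371) × 428/365)
= 24410 · e^0.005746 = 24410 × 1.005763
F = 24,551

24,551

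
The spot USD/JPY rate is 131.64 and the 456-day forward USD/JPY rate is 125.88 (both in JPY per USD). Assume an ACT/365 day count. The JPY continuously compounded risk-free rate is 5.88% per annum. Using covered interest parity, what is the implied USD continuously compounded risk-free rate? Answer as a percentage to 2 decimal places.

9.46%

F = S·e^((r_JPY − r_USD)T) ⇒ r_USD = r_JPY − ln(F/S)/T
ln(125.88/131.64) = -0.044742; /(456/365) = -0.035813
r_USD = 0.0588 + 0.035813 = 0.094613
r_USD = 9.46%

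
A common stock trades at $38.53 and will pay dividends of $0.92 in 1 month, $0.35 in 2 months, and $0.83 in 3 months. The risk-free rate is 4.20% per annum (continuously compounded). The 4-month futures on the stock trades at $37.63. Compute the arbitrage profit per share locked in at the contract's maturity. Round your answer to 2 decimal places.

PV(dividends) I = 0.92·e^(−0.0420·1/12) + 0.35·e^(−0.0420·2/12) + 0.83·e^(−0.0420·3/12) = 2.0857
Fair futures F* = (S − I)·e^(rT) = (38.53 − 2.0857)·e^0.014000 = 36.4443 × 1.014098 = 36.9581
Market $37.63 > fair 36.9581: forward overpriced → cash-and-carry (borrow at r, buy the stock and collect the dividends, short the forward).
Profit at T = |F_mkt − F*| = |37.63 − 36.9581| = $0.67 per share

$0.67 per share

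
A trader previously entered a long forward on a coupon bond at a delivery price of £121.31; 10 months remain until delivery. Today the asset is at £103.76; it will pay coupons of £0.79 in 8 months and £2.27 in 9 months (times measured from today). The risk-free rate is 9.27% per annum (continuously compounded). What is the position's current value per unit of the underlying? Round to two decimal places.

-£11.39

PV(remaining coupons) I = 0.79·e^(−0.0927·8/12) + 2.27·e^(−0.0927·9/12) = 2.8602
Current forward F = (S − I)·e^(rT) = (103.76 − 2.8602)·e^(0.0927·10/12) = 100.8998 × 1.080312 = 109.0033
Value (long) = (F − K)·e^(−rT) = (109.0033 − 121.31) × 0.925658 = -11.3918
Value = -£11.39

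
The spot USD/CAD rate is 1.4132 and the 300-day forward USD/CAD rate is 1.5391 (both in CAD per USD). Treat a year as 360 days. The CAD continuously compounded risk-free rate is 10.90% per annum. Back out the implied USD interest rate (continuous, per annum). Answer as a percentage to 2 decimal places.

0.66%

F = S·e^((r_CAD − r_USD)T) ⇒ r_USD = r_CAD − ln(F/S)/T
ln(1.5391/1.4132) = 0.085341; /(300/360) = 0.102409
r_USD = 0.1090 − 0.102409 = 0.006591
r_USD = 0.66%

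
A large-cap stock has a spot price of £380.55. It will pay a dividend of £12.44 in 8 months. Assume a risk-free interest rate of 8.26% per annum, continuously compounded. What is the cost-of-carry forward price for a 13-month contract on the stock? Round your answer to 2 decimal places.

£403.30

PV(dividends) I = 12.44·e^(−0.0826·8/12)
I = 11.7735
F = (S − I)·e^(rT) = (380.55 − 11.7735) · e^(0.0826·13/12)
= 368.7765 · e^0.089483 = 368.7765 × 1.093609 = £403.30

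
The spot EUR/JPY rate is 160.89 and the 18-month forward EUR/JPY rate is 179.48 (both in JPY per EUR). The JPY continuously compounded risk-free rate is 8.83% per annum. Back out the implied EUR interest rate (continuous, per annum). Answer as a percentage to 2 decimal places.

F = S·e^((r_JPY − r_EUR)T) ⇒ r_EUR = r_JPY − ln(F/S)/T
ln(179.48/160.89) = 0.109343; /(18/12) = 0.072895
r_EUR = 0.0883 − 0.072895 = 0.015405
r_EUR = 1.54%

1.54%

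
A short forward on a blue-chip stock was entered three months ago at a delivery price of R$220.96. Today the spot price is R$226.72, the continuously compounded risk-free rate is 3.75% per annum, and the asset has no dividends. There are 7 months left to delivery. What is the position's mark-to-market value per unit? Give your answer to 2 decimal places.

Current fair forward for the remaining 7 months: F = S·e^(r·T), r = 0.0375
F = 226.72 · e^(0.0375 × 7/12) = 226.72 × 1.022116 = 231.7341
Value of long forward = (F − K)·e^(−rT) = (231.7341 − 220.96) · e^(−0.0375·7/12)
= 10.7741 × 0.978363 = 10.54
Short position value = −(long value) = -R$10.54

-R$10.54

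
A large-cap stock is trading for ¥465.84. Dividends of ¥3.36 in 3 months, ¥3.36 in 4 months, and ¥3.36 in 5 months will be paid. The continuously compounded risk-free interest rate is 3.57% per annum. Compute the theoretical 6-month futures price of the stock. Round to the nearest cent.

PV(dividends) I = 3.36·e^(−0.0357·3/12) + 3.36·e^(−0.0357·4/12) + 3.36·e^(−0.0357·5/12)
I = 3.3301 + 3.3203 + 3.3104 = 9.9608
F = (S − I)·e^(rT) = (465.84 − 9.9608) · e^(0.0357·6/12)
= 455.8792 · e^0.017850 = 455.8792 × 1.018010 = ¥464.09

¥464.09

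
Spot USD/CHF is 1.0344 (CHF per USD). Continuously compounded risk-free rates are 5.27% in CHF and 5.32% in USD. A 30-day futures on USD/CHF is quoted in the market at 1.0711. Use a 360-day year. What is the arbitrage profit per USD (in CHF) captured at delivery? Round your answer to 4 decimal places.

Fair futures: F* = S·e^(carry·T), with carry = (r_CHF − r_USD) = 0.0527 − 0.0532 = -0.0005
F* = 1.0344 · e^(-0.0005 × 30/360) = 1.0344 · e^-0.000042 = 1.0344 × 0.999958 = 1.0344
Market 1.0711 > fair 1.0344: forward overpriced → cash-and-carry (buy spot, short the forward).
At maturity, profit = |F_mkt − F*| = |1.0711 − 1.0344| = 0.0367 per USD (in CHF)

0.0367 per USD (in CHF)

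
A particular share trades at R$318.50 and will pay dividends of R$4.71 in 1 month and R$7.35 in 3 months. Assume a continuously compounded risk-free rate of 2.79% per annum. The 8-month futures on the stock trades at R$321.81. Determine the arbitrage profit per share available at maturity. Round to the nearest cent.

PV(dividends) I = 4.71·e^(−0.0279·1/12) + 7.35·e^(−0.0279·3/12) = 11.9980
Fair futures F* = (S − I)·e^(rT) = (318.50 − 11.9980)·e^0.018600 = 306.5020 × 1.018774 = 312.2563
Market R$321.81 > fair 312.2563: forward overpriced → cash-and-carry (borrow at r, buy the stock and collect the dividends, short the forward).
Profit at T = |F_mkt − F*| = |321.81 − 312.2563| = R$9.55 per share

R$9.55 per share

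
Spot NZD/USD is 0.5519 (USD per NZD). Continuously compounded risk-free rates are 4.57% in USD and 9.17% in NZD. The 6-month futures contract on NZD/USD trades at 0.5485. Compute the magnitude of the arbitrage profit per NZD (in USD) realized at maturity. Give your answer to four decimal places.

Fair futures: F* = S·e^(carry·T), with carry = (r_USD − r_NZD) = 0.0457 − 0.0917 = -0.0460
F* = 0.5519 · e^(-0.0460 × 6/12) = 0.5519 · e^-0.023000 = 0.5519 × 0.977262 = 0.5394
Market 0.5485 > fair 0.5394: forward overpriced → cash-and-carry (buy spot, short the forward).
At maturity, profit = |F_mkt − F*| = |0.5485 − 0.5394| = 0.0091 per NZD (in USD)

0.0091 per NZD (in USD)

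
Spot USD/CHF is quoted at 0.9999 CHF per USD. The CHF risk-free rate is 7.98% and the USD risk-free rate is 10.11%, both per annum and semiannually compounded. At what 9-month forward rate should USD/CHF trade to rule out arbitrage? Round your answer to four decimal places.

By covered interest parity, F = S · (1+r_CHF/2)^(2T) / (1+r_USD/2)^(2T)
= 0.9999 × 1.060443 / 1.076775 = 0.9999 × 0.984832
F = 0.9847 CHF per USD

0.9847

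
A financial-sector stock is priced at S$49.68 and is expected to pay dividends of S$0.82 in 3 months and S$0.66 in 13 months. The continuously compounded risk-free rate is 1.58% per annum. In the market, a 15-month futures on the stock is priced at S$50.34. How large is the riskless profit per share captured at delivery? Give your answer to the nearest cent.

S$1.16 per share

PV(dividends) I = 0.82·e^(−0.0158·3/12) + 0.66·e^(−0.0158·13/12) = 1.4656
Fair futures F* = (S − I)·e^(rT) = (49.68 − 1.4656)·e^0.019750 = 48.2144 × 1.019946 = 49.1761
Market S$50.34 > fair 49.1761: forward overpriced → cash-and-carry (borrow at r, buy the stock and collect the dividends, short the forward).
Profit at T = |F_mkt − F*| = |50.34 − 49.1761| = S$1.16 per share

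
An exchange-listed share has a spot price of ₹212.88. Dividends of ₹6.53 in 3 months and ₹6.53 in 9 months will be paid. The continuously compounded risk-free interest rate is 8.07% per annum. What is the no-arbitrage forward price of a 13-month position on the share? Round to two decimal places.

₹218.64

PV(dividends) I = 6.53·e^(−0.0807·3/12) + 6.53·e^(−0.0807·9/12)
I = 6.3996 + 6.1465 = 12.5461
F = (S − I)·e^(rT) = (212.88 − 12.5461) · e^(0.0807·13/12)
= 200.3339 · e^0.087425 = 200.3339 × 1.091360 = ₹218.64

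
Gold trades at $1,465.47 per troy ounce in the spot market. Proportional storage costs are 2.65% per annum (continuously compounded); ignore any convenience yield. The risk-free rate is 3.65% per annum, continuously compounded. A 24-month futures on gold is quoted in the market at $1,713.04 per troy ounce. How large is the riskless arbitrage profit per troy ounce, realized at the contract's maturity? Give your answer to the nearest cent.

$50.78 per troy ounce

Fair futures: F* = S·e^(carry·T), with carry = (r + u) = 0.0365 + 0.0265 = 0.0630
F* = 1465.47 · e^(0.0630 × 24/12) = 1465.47 · e^0.12600000 = 1465.47 × 1.13428217 = $1662.2565
Market $1713.04 > fair $1662.2565: forward overpriced → cash-and-carry (buy spot, short the forward).
At maturity, profit = |F_mkt − F*| = |1713.04 − 1662.2565| = $50.78 per troy ounce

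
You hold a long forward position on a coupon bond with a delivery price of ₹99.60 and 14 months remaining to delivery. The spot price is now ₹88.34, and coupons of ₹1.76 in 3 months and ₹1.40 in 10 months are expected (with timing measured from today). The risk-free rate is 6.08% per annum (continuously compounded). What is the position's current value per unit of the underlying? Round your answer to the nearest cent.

-₹7.50

PV(remaining coupons) I = 1.76·e^(−0.0608·3/12) + 1.40·e^(−0.0608·10/12) = 3.0643
Current forward F = (S − I)·e^(rT) = (88.34 − 3.0643)·e^(0.0608·14/12) = 85.2757 × 1.073510 = 91.5443
Value (long) = (F − K)·e^(−rT) = (91.5443 − 99.60) × 0.931524 = -7.5041
Value = -₹7.50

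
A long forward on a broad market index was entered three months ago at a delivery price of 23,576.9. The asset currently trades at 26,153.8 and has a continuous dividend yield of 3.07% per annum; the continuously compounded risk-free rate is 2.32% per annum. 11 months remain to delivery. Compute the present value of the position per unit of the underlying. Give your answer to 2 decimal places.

Current fair forward for the remaining 11 months: F = S·e^((r − q)·T), (r − q) = 0.0232 − 0.0307 = -0.0075
F = 26153.8 · e^(-0.0075 × 11/12) = 26153.8 × 0.99314858 = 25974.6093
Value of long forward = (F − K)·e^(−rT) = (25974.6093 − 23576.9) · e^(−0.0232·11/12)
= 2397.7093 × 0.97895787 = 2347.26

2347.26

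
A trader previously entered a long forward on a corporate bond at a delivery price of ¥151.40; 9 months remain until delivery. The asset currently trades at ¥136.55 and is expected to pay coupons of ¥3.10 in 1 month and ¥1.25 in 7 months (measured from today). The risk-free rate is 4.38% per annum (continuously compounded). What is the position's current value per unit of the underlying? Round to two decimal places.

PV(remaining coupons) I = 3.10·e^(−0.0438·1/12) + 1.25·e^(−0.0438·7/12) = 4.3072
Current forward F = (S − I)·e^(rT) = (136.55 − 4.3072)·e^(0.0438·9/12) = 132.2428 × 1.033396 = 136.6592
Value (long) = (F − K)·e^(−rT) = (136.6592 − 151.40) × 0.967684 = -14.2644
Value = -¥14.26

-¥14.26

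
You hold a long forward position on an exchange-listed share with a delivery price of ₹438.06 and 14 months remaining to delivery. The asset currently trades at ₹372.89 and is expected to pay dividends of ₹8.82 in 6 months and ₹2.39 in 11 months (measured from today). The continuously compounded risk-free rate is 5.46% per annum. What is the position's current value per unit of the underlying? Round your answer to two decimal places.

PV(remaining dividends) I = 8.82·e^(−0.0546·6/12) + 2.39·e^(−0.0546·11/12) = 10.8558
Current forward F = (S − I)·e^(rT) = (372.89 − 10.8558)·e^(0.0546·14/12) = 362.0342 × 1.065773 = 385.8463
Value (long) = (F − K)·e^(−rT) = (385.8463 − 438.06) × 0.938286 = -48.9914
Value = -₹48.99

-₹48.99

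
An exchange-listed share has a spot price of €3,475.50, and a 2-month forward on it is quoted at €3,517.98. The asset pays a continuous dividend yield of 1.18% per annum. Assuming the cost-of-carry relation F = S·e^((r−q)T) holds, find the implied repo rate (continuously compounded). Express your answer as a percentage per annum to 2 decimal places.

From F = S·e^((r−q)T): (r − q) = ln(F/S)/T
ln(3517.98/3475.50) = ln(1.012223) = 0.012149
(r − q) = 0.012149 / (2/12) = 0.072894
r = ln(F/S)/T + q = 0.072894 + 0.0118 = 0.084694
r = 8.47%

8.47%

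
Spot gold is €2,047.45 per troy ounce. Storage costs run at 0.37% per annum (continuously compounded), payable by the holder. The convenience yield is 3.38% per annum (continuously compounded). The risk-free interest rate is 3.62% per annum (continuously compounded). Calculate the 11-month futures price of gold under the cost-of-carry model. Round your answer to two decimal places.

Net carry = r + u − y = 0.0362 + 0.0037 − 0.0338 = 0.0061
F = S·e^((r+u−y)T) = 2047.45 · e^(0.0061 × 11/12) = 2047.45 · e^0.00559167
= 2047.45 × 1.00560733 = €2,058.93 per troy ounce

€2,058.93 per troy ounce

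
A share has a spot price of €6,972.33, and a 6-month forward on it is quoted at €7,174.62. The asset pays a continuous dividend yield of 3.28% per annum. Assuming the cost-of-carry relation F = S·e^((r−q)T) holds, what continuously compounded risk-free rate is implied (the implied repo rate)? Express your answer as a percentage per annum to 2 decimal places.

From F = S·e^((r−q)T): (r − q) = ln(F/S)/T
ln(7174.62/6972.33) = ln(1.029013) = 0.028600
(r − q) = 0.028600 / (6/12) = 0.057200
r = ln(F/S)/T + q = 0.057200 + 0.0328 = 0.090000
r = 9.00%

9.00%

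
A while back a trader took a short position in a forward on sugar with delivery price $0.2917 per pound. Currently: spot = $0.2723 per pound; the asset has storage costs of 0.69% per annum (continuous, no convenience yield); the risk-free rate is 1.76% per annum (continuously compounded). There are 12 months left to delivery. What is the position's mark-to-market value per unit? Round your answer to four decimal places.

Current fair forward for the remaining 12 months: F = S·e^((r + u)·T), (r + u) = 0.0176 + 0.0069 = 0.0245
F = 0.2723 · e^(0.0245 × 12/12) = 0.2723 × 1.024803 = 0.2791
Value of long forward = (F − K)·e^(−rT) = (0.2791 − 0.2917) · e^(−0.0176·12/12)
= -0.0126 × 0.982554 = -0.0124
Short position value = −(long value) = $0.0124

$0.0124 per pound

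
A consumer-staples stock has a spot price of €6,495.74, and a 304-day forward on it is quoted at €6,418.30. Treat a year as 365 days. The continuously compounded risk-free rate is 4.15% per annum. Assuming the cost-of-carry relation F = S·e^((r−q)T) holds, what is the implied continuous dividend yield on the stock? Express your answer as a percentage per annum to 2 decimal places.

5.59%

From F = S·e^((r−q)T): (r − q) = ln(F/S)/T
ln(6418.30/6495.74) = ln(0.988078) = -0.011994
(r − q) = -0.011994 / (304/365) = -0.014401
q = r − ln(F/S)/T = 0.0415 + 0.014401 = 0.055901
q = 5.59%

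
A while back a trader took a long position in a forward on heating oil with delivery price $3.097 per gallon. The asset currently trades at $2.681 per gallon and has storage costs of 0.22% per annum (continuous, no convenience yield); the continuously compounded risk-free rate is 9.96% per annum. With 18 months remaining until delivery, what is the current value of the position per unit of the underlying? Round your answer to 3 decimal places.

$0.023 per gallon

Current fair forward for the remaining 18 months: F = S·e^((r + u)·T), (r + u) = 0.0996 + 0.0022 = 0.1018
F = 2.681 · e^(0.1018 × 18/12) = 2.681 × 1.164975 = 3.1233
Value of long forward = (F − K)·e^(−rT) = (3.1233 − 3.097) · e^(−0.0996·18/12)
= 0.0263 × 0.861225 = 0.023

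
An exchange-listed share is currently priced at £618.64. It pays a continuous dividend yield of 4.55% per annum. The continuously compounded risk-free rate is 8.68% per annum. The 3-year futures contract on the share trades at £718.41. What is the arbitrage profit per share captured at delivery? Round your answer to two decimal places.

Fair futures: F* = S·e^(carry·T), with carry = (r − q) = 0.0868 − 0.0455 = 0.0413
F* = 618.64 · e^(0.0413 × 3) = 618.64 · e^0.123900 = 618.64 × 1.131903 = £700.2405
Market £718.41 > fair £700.2405: forward overpriced → cash-and-carry (buy spot, short the forward).
At maturity, profit = |F_mkt − F*| = |718.41 − 700.2405| = £18.17 per share

£18.17 per share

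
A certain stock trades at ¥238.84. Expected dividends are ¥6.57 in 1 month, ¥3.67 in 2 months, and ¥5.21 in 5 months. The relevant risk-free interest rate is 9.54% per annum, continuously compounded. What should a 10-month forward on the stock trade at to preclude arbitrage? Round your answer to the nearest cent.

¥242.21

PV(dividends) I = 6.57·e^(−0.0954·1/12) + 3.67·e^(−0.0954·2/12) + 5.21·e^(−0.0954·5/12)
I = 6.5180 + 3.6121 + 5.0070 = 15.1371
F = (S − I)·e^(rT) = (238.84 − 15.1371) · e^(0.0954·10/12)
= 223.7029 · e^0.079500 = 223.7029 × 1.082746 = ¥242.21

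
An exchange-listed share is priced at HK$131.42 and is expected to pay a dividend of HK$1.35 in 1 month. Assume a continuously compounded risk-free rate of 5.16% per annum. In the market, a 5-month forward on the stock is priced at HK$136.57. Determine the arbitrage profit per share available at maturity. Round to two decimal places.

PV(dividends) I = 1.35·e^(−0.0516·1/12) = 1.3442
Fair forward F* = (S − I)·e^(rT) = (131.42 − 1.3442)·e^0.021500 = 130.0758 × 1.021733 = 132.9027
Market HK$136.57 > fair 132.9027: forward overpriced → cash-and-carry (borrow at r, buy the stock and collect the dividends, short the forward).
Profit at T = |F_mkt − F*| = |136.57 − 132.9027| = HK$3.67 per share

HK$3.67 per share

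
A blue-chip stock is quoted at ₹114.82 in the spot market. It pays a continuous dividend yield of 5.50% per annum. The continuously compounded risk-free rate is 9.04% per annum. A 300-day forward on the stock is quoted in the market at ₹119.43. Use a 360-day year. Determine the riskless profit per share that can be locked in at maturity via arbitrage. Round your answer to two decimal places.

Fair forward: F* = S·e^(carry·T), with carry = (r − q) = 0.0904 − 0.0550 = 0.0354
F* = 114.82 · e^(0.0354 × 300/360) = 114.82 · e^0.029500 = 114.82 × 1.029939 = ₹118.2576
Market ₹119.43 > fair ₹118.2576: forward overpriced → cash-and-carry (buy spot, short the forward).
At maturity, profit = |F_mkt − F*| = |119.43 − 118.2576| = ₹1.17 per share

₹1.17 per share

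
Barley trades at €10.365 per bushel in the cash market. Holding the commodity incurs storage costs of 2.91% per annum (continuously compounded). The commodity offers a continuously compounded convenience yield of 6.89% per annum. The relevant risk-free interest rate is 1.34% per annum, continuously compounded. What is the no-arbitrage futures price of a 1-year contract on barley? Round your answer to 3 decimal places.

Net carry = r + u − y = 0.0134 + 0.0291 − 0.0689 = -0.0264
F = S·e^((r+u−y)T) = 10.365 · e^(-0.0264 × 1) = 10.365 · e^-0.026400
= 10.365 × 0.973945 = €10.095 per bushel

€10.095 per bushel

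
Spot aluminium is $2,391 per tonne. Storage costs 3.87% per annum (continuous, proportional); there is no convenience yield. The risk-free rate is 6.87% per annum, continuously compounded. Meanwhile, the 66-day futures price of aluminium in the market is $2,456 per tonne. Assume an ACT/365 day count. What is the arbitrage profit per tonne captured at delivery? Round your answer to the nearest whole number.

Fair futures: F* = S·e^(carry·T), with carry = (r + u) = 0.0687 + 0.0387 = 0.1074
F* = 2391 · e^(0.1074 × 66/365) = 2391 · e^0.019420 = 2391 × 1.019610 = $2437.8875
Market $2456 > fair $2437.8875: forward overpriced → cash-and-carry (buy spot, short the forward).
At maturity, profit = |F_mkt − F*| = |2456 − 2437.8875| = $18 per tonne

$18 per tonne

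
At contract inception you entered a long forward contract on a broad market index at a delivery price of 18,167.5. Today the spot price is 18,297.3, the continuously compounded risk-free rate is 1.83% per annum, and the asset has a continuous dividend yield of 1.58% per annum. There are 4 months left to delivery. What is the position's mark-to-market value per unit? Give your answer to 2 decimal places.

144.17

Current fair forward for the remaining 4 months: F = S·e^((r − q)·T), (r − q) = 0.0183 − 0.0158 = 0.0025
F = 18297.3 · e^(0.0025 × 4/12) = 18297.3 × 1.00083368 = 18312.5541
Value of long forward = (F − K)·e^(−rT) = (18312.5541 − 18167.5) · e^(−0.0183·4/12)
= 145.0541 × 0.99391857 = 144.17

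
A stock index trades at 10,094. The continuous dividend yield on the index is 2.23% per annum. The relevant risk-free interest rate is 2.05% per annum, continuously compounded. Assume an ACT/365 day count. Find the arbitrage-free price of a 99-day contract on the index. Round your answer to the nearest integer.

10,089

F = S·e^((r − q)T) = 10094 · e^((0.0205 − 0.0223) × 99/365)
= 10094 · e^-0.000488 = 10094 × 0.999512
F = 10,089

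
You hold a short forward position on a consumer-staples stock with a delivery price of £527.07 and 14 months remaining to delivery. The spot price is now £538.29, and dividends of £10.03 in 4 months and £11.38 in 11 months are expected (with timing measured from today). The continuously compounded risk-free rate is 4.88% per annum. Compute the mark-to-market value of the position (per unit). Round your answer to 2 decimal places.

PV(remaining dividends) I = 10.03·e^(−0.0488·4/12) + 11.38·e^(−0.0488·11/12) = 20.7503
Current forward F = (S − I)·e^(rT) = (538.29 − 20.7503)·e^(0.0488·14/12) = 517.5397 × 1.058585 = 547.8598
Value (long) = (F − K)·e^(−rT) = (547.8598 − 527.07) × 0.944657 = 19.6392
Short position value = −(long value) = -£19.64

-£19.64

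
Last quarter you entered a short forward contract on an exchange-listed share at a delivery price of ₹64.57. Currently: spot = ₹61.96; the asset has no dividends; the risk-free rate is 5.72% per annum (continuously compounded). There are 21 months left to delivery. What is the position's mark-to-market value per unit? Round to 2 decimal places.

-₹3.54

Current fair forward for the remaining 21 months: F = S·e^(r·T), r = 0.0572
F = 61.96 · e^(0.0572 × 21/12) = 61.96 × 1.105281 = 68.4832
Value of long forward = (F − K)·e^(−rT) = (68.4832 − 64.57) · e^(−0.0572·21/12)
= 3.9132 × 0.904747 = 3.54
Short position value = −(long value) = -₹3.54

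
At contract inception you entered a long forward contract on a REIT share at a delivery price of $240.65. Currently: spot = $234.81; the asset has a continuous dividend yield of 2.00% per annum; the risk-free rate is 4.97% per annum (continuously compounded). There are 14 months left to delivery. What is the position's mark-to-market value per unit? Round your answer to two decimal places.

Current fair forward for the remaining 14 months: F = S·e^((r − q)·T), (r − q) = 0.0497 − 0.0200 = 0.0297
F = 234.81 · e^(0.0297 × 14/12) = 234.81 × 1.035257 = 243.0887
Value of long forward = (F − K)·e^(−rT) = (243.0887 − 240.65) · e^(−0.0497·14/12)
= 2.4387 × 0.943666 = 2.30

$2.30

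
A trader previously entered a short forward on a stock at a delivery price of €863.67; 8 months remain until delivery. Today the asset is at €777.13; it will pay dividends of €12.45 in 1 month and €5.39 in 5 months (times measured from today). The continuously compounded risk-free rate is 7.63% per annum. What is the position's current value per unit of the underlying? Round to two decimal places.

€61.30

PV(remaining dividends) I = 12.45·e^(−0.0763·1/12) + 5.39·e^(−0.0763·5/12) = 17.5924
Current forward F = (S − I)·e^(rT) = (777.13 − 17.5924)·e^(0.0763·8/12) = 759.5376 × 1.052183 = 799.1726
Value (long) = (F − K)·e^(−rT) = (799.1726 − 863.67) × 0.950405 = -61.2987
Short position value = −(long value) = €61.30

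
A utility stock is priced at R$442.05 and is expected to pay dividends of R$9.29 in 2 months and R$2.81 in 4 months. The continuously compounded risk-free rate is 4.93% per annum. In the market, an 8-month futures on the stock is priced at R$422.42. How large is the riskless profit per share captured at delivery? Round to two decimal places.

PV(dividends) I = 9.29·e^(−0.0493·2/12) + 2.81·e^(−0.0493·4/12) = 11.9782
Fair futures F* = (S − I)·e^(rT) = (442.05 − 11.9782)·e^0.032867 = 430.0718 × 1.033413 = 444.4418
Market R$422.42 < fair 444.4418: forward underpriced → reverse cash-and-carry (short the stock, invest proceeds at r, pay the dividends, go long the forward).
Profit at T = |F_mkt − F*| = |422.42 − 444.4418| = R$22.02 per share

R$22.02 per share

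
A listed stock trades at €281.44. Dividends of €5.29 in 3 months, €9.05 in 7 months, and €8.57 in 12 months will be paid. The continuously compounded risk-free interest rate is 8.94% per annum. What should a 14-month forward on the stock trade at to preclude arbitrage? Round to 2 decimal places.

PV(dividends) I = 5.29·e^(−0.0894·3/12) + 9.05·e^(−0.0894·7/12) + 8.57·e^(−0.0894·12/12)
I = 5.1731 + 8.5901 + 7.8371 = 21.6003
F = (S − I)·e^(rT) = (281.44 − 21.6003) · e^(0.0894·14/12)
= 259.8397 · e^0.104300 = 259.8397 × 1.109933 = €288.40

€288.40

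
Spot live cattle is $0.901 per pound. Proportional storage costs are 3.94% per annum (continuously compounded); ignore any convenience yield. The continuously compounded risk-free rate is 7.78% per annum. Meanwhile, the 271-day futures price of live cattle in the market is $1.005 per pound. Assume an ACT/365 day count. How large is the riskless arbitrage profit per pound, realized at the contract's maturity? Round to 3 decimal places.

$0.022 per pound

Fair futures: F* = S·e^(carry·T), with carry = (r + u) = 0.0778 + 0.0394 = 0.1172
F* = 0.901 · e^(0.1172 × 271/365) = 0.901 · e^0.087017 = 0.901 × 1.090915 = $0.9829
Market $1.005 > fair $0.9829: forward overpriced → cash-and-carry (buy spot, short the forward).
At maturity, profit = |F_mkt − F*| = |1.005 − 0.9829| = $0.022 per pound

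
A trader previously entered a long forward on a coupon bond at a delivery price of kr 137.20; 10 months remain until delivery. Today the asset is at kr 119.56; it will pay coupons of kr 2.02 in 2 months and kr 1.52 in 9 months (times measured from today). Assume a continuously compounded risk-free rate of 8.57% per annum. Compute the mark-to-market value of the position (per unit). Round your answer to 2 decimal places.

-kr 11.60

PV(remaining coupons) I = 2.02·e^(−0.0857·2/12) + 1.52·e^(−0.0857·9/12) = 3.4167
Current forward F = (S − I)·e^(rT) = (119.56 − 3.4167)·e^(0.0857·10/12) = 116.1433 × 1.074029 = 124.7413
Value (long) = (F − K)·e^(−rT) = (124.7413 − 137.20) × 0.931074 = -11.6000
Value = -kr 11.60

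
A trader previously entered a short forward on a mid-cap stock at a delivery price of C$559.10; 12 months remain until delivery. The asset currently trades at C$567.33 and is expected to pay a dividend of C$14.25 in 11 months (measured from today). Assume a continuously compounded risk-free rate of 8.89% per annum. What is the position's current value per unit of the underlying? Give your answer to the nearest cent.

-C$42.65

PV(remaining dividends) I = 14.25·e^(−0.0889·11/12) = 13.1348
Current forward F = (S − I)·e^(rT) = (567.33 − 13.1348)·e^(0.0889·12/12) = 554.1952 × 1.092971 = 605.7193
Value (long) = (F − K)·e^(−rT) = (605.7193 − 559.10) × 0.914937 = 42.6537
Short position value = −(long value) = -C$42.65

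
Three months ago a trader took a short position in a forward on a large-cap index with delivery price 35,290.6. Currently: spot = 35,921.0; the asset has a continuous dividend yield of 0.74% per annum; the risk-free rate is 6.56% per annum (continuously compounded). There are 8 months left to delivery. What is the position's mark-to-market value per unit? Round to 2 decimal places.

-1963.74

Current fair forward for the remaining 8 months: F = S·e^((r − q)·T), (r − q) = 0.0656 − 0.0074 = 0.0582
F = 35921.0 · e^(0.0582 × 8/12) = 35921.0 × 1.03956255 = 37342.1264
Value of long forward = (F − K)·e^(−rT) = (37342.1264 − 35290.6) · e^(−0.0656·8/12)
= 2051.5264 × 0.95720918 = 1963.74
Short position value = −(long value) = -1963.74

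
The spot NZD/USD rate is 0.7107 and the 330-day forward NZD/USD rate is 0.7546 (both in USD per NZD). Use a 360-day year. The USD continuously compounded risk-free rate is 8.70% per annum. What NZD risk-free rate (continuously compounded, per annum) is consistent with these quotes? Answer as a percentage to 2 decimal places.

2.16%

F = S·e^((r_USD − r_NZD)T) ⇒ r_NZD = r_USD − ln(F/S)/T
ln(0.7546/0.7107) = 0.059937; /(330/360) = 0.065386
r_NZD = 0.0870 − 0.065386 = 0.021614
r_NZD = 2.16%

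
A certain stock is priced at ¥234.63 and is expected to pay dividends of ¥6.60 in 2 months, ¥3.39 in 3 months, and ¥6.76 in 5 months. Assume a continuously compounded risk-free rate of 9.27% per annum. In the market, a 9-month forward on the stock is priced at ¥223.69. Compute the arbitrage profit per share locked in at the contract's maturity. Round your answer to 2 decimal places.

¥10.34 per share

PV(dividends) I = 6.60·e^(−0.0927·2/12) + 3.39·e^(−0.0927·3/12) + 6.76·e^(−0.0927·5/12) = 16.3150
Fair forward F* = (S − I)·e^(rT) = (234.63 − 16.3150)·e^0.069525 = 218.3150 × 1.071999 = 234.0335
Market ¥223.69 < fair 234.0335: forward underpriced → reverse cash-and-carry (short the stock, invest proceeds at r, pay the dividends, go long the forward).
Profit at T = |F_mkt − F*| = |223.69 − 234.0335| = ¥10.34 per share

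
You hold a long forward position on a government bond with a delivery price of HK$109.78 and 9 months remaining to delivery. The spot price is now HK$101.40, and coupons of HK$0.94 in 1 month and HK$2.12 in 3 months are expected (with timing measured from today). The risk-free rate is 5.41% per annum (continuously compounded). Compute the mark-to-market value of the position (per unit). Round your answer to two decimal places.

PV(remaining coupons) I = 0.94·e^(−0.0541·1/12) + 2.12·e^(−0.0541·3/12) = 3.0273
Current forward F = (S − I)·e^(rT) = (101.40 − 3.0273)·e^(0.0541·9/12) = 98.3727 × 1.041409 = 102.4462
Value (long) = (F − K)·e^(−rT) = (102.4462 − 109.78) × 0.960237 = -7.0422
Value = -HK$7.04

-HK$7.04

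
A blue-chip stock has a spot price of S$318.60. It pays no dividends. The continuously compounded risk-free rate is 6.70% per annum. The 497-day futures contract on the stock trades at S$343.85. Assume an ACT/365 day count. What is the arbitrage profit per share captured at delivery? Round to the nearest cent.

S$5.18 per share

Fair futures: F* = S·e^(carry·T), with carry = r = 0.0670
F* = 318.60 · e^(0.0670 × 497/365) = 318.60 · e^0.091230 = 318.60 × 1.095521 = S$349.0330
Market S$343.85 < fair S$349.0330: forward underpriced → reverse cash-and-carry (short spot, go long the forward).
At maturity, profit = |F_mkt − F*| = |343.85 − 349.0330| = S$5.18 per share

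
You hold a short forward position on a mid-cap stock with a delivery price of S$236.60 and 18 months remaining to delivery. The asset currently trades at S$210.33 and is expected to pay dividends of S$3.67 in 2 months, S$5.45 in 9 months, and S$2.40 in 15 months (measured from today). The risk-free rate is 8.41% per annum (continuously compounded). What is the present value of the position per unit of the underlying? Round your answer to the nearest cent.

PV(remaining dividends) I = 3.67·e^(−0.0841·2/12) + 5.45·e^(−0.0841·9/12) + 2.40·e^(−0.0841·15/12) = 10.8963
Current forward F = (S − I)·e^(rT) = (210.33 − 10.8963)·e^(0.0841·18/12) = 199.4337 × 1.134452 = 226.2480
Value (long) = (F − K)·e^(−rT) = (226.2480 − 236.60) × 0.881483 = -9.1251
Short position value = −(long value) = S$9.13

S$9.13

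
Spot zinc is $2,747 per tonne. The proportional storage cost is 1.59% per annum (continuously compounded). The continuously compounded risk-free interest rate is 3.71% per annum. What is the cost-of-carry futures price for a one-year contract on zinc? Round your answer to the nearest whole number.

$2,897 per tonne

Net carry = r + u − y = 0.0371 + 0.0159 − 0.0000 = 0.0530
F = S·e^((r+u−y)T) = 2747 · e^(0.0530 × 12/12) = 2747 · e^0.053000
= 2747 × 1.054430 = $2,897 per tonne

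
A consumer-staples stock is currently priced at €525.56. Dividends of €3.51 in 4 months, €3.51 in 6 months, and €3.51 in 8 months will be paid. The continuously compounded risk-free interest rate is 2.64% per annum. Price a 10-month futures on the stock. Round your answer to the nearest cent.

€526.63

PV(dividends) I = 3.51·e^(−0.0264·4/12) + 3.51·e^(−0.0264·6/12) + 3.51·e^(−0.0264·8/12)
I = 3.4792 + 3.4640 + 3.4488 = 10.3920
F = (S − I)·e^(rT) = (525.56 − 10.3920) · e^(0.0264·10/12)
= 515.1680 · e^0.022000 = 515.1680 × 1.022244 = €526.63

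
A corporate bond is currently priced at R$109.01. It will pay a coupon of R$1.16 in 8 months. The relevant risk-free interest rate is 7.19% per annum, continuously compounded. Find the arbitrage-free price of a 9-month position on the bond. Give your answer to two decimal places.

R$113.88

PV(coupons) I = 1.16·e^(−0.0719·8/12)
I = 1.1057
F = (S − I)·e^(rT) = (109.01 − 1.1057) · e^(0.0719·9/12)
= 107.9043 · e^0.053925 = 107.9043 × 1.055405 = R$113.88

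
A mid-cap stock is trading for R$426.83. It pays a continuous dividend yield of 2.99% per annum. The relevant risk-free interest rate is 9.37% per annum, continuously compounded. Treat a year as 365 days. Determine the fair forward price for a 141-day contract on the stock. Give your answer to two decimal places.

R$437.48

F = S·e^((r − q)T) = 426.83 · e^((0.0937 − 0.0299) × 141/365)
= 426.83 · e^0.024646 = 426.83 × 1.024952
F = R$437.48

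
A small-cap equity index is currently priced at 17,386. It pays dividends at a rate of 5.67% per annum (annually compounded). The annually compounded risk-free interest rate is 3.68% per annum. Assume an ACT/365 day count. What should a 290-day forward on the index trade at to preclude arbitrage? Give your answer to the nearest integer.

17,125

F = S · (1+r)^T / (1+q)^T
= 17386 × 1.029129 / 1.044793 = 17386 × 0.985008
F = 17,125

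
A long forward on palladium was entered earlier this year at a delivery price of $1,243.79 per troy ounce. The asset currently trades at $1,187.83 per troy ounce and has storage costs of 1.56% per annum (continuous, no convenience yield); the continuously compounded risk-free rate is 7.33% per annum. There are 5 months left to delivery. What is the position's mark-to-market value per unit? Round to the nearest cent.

-$10.80 per troy ounce

Current fair forward for the remaining 5 months: F = S·e^((r + u)·T), (r + u) = 0.0733 + 0.0156 = 0.0889
F = 1187.83 · e^(0.0889 × 5/12) = 1187.83 × 1.03773626 = 1232.6543
Value of long forward = (F − K)·e^(−rT) = (1232.6543 − 1243.79) · e^(−0.0733·5/12)
= -11.1357 × 0.96992002 = -10.80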